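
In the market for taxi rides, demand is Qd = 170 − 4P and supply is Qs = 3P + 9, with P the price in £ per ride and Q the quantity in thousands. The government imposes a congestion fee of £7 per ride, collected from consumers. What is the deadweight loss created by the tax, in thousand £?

Without the tax, 170 − 4P = 3P + 9 gives 7P = 161, so P* = £23 and Q* = 78.
With the tax collected from consumers, demand (in seller-price terms) shifts: Qd = 170 − 4(P + 7).
Solving gives Q = 66 with consumers paying £26 and producers receiving £19 (the £7 wedge).
Quantity falls by |ΔQ| = |78 − 66| = 12.
DWL = ½ · t · |ΔQ| = ½ · 7 · 12 = £42.

Deadweight loss = £42 thousand.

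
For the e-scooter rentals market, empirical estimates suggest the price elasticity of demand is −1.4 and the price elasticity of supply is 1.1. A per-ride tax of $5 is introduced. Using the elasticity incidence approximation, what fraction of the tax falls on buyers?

Incidence ratio: buyers' share ≈ εs / (εs + |εd|) = 1.1 / (1.1 + 1.4) = 0.44.
Supply is the less elastic side, so buyers bear the smaller share.

Buyers' share ≈ 0.44.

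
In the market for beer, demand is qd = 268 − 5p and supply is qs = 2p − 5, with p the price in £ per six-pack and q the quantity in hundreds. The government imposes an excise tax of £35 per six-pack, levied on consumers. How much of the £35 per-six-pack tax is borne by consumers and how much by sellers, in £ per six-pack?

Without the tax, 268 − 5p = 2p − 5 gives 7p = 273, so p* = £39 and q* = 73.
With the tax collected from consumers, demand (in seller-price terms) shifts: qd = 268 − 5(p + 35).
Solving gives q = 23 with consumers paying £49 and sellers receiving £14 (the £35 wedge).
Burden on consumers: £10; on sellers: £25. (They sum to £35.)
The less price-elastic side of the market bears the larger share of a per-unit tax.

Consumers bear £10 per six-pack; sellers bear £25 per six-pack.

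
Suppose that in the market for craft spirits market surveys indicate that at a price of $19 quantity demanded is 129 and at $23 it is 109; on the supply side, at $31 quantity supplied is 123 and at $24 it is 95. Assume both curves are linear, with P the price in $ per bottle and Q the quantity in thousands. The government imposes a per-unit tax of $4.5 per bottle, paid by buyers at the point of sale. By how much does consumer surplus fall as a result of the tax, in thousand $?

Demand slope: (109 − 129)/(23 − 19) = -5, so Qd = 224 − 5P.
Supply slope: (95 − 123)/(24 − 31) = 4, so Qs = 4P − 1.
Without the tax, 224 − 5P = 4P − 1 gives 9P = 225, so P* = $25 and Q* = 99.
With the tax collected from buyers, demand (in seller-price terms) shifts: Qd = 224 − 5(P + 4.5).
New equilibrium: buyers pay $27, sellers receive $22.5, Q = 89. (Wedge: Pb − Ps = 4.5.)
ΔCS is the trapezoid between Q = 89 and Q = 99 of height $2: ½ · (99 + 89) · 2 = $188.

Consumer surplus falls by $188 thousand.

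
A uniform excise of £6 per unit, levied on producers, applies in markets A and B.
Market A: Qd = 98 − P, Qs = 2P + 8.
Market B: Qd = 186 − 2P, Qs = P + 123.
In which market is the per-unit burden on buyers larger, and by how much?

Market A, by £2.

Market A: pre-tax P* = £30, Q* = 68; post-tax Q = 64; per-unit burden on buyers = £4.
Market B: pre-tax P* = £21, Q* = 144; post-tax Q = 140; per-unit burden on buyers = £2.
Difference: £4 vs £2 → market A is larger by £2.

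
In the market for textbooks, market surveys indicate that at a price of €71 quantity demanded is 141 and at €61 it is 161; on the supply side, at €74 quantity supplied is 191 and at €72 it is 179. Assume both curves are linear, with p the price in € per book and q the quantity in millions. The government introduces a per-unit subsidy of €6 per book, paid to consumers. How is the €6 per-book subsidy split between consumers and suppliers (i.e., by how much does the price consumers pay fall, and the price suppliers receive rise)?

Demand slope: (161 − 141)/(61 − 71) = -2, so qd = 283 − 2p.
Supply slope: (179 − 191)/(72 − 74) = 6, so qs = 6p − 253.
Before the subsidy: set 283 − 2p = 6p − 253 → p* = €67, q* = 149.
With a per-unit subsidy paid to consumers, each effectively pays p − 6, so demand becomes qd = 283 − 2(p − 6).
New equilibrium: consumers pay €62.5, suppliers receive €68.5, q = 158. (Wedge: pb − ps = −6.)
Gain to consumers: €4.5; to suppliers: €1.5. (They sum to €6.)

Consumers gain €4.5 per book; suppliers gain €1.5 per book.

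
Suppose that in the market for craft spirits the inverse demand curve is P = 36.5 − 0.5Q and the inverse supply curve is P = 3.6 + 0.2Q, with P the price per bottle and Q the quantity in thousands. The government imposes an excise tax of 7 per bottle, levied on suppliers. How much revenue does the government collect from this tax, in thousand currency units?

Tax revenue = 259 thousand.

Rewrite in direct form: Qd = 73 − 2P and Qs = 5P − 18.
Without the tax, 73 − 2P = 5P − 18 gives 7P = 91, so P* = 13 and Q* = 47.
With the tax collected from suppliers, supply shifts: Qs = 5(P − 7) − 18.
Solving gives Q = 37 with consumers paying 18 and suppliers receiving 11 (the 7 wedge).
Revenue = t · Q = 7 · 37 = 259.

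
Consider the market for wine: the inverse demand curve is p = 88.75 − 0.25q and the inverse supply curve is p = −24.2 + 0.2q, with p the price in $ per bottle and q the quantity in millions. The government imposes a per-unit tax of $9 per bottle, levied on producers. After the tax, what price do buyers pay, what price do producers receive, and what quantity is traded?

Buyers pay $31; producers receive $22; quantity = 231.

Rewrite in direct form: qd = 355 − 4p and qs = 5p + 121.
Before the tax: set 355 − 4p = 5p + 121 → p* = $26, q* = 251.
With the tax collected from producers, supply shifts: qs = 5(p − 9) + 121.
New equilibrium: buyers pay $31, producers receive $22, q = 231. (Wedge: pb − ps = 9.)
The less price-elastic side of the market bears the larger share of a per-unit tax.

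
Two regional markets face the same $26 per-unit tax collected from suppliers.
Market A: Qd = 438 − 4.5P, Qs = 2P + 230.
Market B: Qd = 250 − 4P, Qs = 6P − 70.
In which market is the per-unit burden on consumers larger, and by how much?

Market A: pre-tax P* = $32, Q* = 294; post-tax Q = 258; per-unit burden on consumers = $8.
Market B: pre-tax P* = $32, Q* = 122; post-tax Q = 59.6; per-unit burden on consumers = $15.6.
Difference: $8 vs $15.6 → market B is larger by $7.6.

Market B, by $7.6.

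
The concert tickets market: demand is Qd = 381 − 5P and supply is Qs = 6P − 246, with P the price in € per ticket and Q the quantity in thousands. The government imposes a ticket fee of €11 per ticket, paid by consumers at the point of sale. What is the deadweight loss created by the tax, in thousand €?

Without the tax, 381 − 5P = 6P − 246 gives 11P = 627, so P* = €57 and Q* = 96.
With the tax collected from consumers, demand (in seller-price terms) shifts: Qd = 381 − 5(P + 11).
New equilibrium: consumers pay €63, suppliers receive €52, Q = 66. (Wedge: Pb − Ps = 11.)
Quantity falls by |ΔQ| = |96 − 66| = 30.
DWL = ½ · t · |ΔQ| = ½ · 11 · 30 = €165.

Deadweight loss = €165 thousand.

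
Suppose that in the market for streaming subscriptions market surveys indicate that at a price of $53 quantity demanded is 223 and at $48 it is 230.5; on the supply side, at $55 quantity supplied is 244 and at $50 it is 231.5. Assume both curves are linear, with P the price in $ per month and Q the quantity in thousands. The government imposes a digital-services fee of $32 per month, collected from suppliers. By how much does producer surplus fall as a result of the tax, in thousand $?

Producer surplus falls by $2568 thousand.

Demand slope: (230.5 − 223)/(48 − 53) = -1.5, so Qd = 302.5 − 1.5P.
Supply slope: (231.5 − 244)/(50 − 55) = 2.5, so Qs = 2.5P + 106.5.
Before the tax: set 302.5 − 1.5P = 2.5P + 106.5 → P* = $49, Q* = 229.
With the tax collected from suppliers, supply shifts: Qs = 2.5(P − 32) + 106.5.
Solving gives Q = 199 with consumers paying $69 and suppliers receiving $37 (the $32 wedge).
ΔPS is the trapezoid between Q = 199 and Q = 229 of height $12: ½ · (229 + 199) · 12 = $2568.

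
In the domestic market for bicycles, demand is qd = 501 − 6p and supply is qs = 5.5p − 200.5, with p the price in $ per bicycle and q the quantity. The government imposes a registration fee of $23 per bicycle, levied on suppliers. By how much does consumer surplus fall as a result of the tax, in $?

Consumer surplus falls by $1122.

Before the tax: set 501 − 6p = 5.5p − 200.5 → p* = $61, q* = 135.
With the tax collected from suppliers, supply shifts: qs = 5.5(p − 23) − 200.5.
New equilibrium: buyers pay $72, suppliers receive $49, q = 69. (Wedge: pb − ps = 23.)
ΔCS is the trapezoid between Q = 69 and Q = 135 of height $11: ½ · (135 + 69) · 11 = $1122.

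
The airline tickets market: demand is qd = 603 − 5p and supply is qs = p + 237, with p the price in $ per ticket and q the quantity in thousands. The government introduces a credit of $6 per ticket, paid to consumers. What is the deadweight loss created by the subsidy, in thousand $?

Without the subsidy, 603 − 5p = p + 237 gives 6p = 366, so p* = $61 and q* = 298.
With a per-unit subsidy paid to consumers, each effectively pays p − 6, so demand becomes qd = 603 − 5(p − 6).
Solving gives q = 303 with consumers paying $60 and producers receiving $66 (the $6 wedge).
Quantity rises by |ΔQ| = |298 − 303| = 5.
DWL = ½ · t · |ΔQ| = ½ · 6 · 5 = $15.

Deadweight loss = $15 thousand.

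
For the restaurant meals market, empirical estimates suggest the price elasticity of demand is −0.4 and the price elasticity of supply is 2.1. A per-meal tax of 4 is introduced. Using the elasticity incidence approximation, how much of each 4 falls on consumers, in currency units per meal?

Consumers bear ≈ 3.36 per meal.

Incidence ratio: consumers' share ≈ εs / (εs + |εd|) = 2.1 / (2.1 + 0.4) = 0.84.
So consumers bear ≈ 0.84 × 4 = 3.36; sellers bear 0.64.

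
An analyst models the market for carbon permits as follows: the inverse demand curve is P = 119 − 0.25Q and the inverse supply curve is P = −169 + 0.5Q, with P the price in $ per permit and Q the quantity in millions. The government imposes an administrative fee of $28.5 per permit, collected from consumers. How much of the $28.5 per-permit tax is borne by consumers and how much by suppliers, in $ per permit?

Consumers bear $9.5 per permit; suppliers bear $19 per permit.

Inverting to Q(P) form: Qd = 476 − 4P; Qs = 2P + 338.
Without the tax, 476 − 4P = 2P + 338 gives 6P = 138, so P* = $23 and Q* = 384.
With the tax collected from consumers, demand (in seller-price terms) shifts: Qd = 476 − 4(P + 28.5).
New equilibrium: consumers pay $32.5, suppliers receive $4, Q = 346. (Wedge: Pb − Ps = 28.5.)
Burden on consumers: $9.5; on suppliers: $19. (They sum to $28.5.)
The less price-elastic side of the market bears the larger share of a per-unit tax.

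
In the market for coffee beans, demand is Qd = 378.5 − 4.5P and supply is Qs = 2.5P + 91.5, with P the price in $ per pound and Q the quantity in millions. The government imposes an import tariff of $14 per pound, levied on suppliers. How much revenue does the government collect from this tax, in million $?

Tax revenue = $2401 million.

Without the tax, 378.5 − 4.5P = 2.5P + 91.5 gives 7P = 287, so P* = $41 and Q* = 194.
With the tax collected from suppliers, supply shifts: Qs = 2.5(P − 14) + 91.5.
New equilibrium: buyers pay $46, suppliers receive $32, Q = 171.5. (Wedge: Pb − Ps = 14.)
Revenue = t · Q = 14 · 171.5 = $2401.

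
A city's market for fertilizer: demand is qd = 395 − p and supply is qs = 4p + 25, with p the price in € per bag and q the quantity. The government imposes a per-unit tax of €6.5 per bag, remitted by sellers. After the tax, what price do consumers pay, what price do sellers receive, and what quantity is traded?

Consumers pay €79.2; sellers receive €72.7; quantity = 315.8.

Before the tax: set 395 − p = 4p + 25 → p* = €74, q* = 321.
With the tax collected from sellers, supply shifts: qs = 4(p − 6.5) + 25.
New equilibrium: consumers pay €79.2, sellers receive €72.7, q = 315.8. (Wedge: pb − ps = 6.5.)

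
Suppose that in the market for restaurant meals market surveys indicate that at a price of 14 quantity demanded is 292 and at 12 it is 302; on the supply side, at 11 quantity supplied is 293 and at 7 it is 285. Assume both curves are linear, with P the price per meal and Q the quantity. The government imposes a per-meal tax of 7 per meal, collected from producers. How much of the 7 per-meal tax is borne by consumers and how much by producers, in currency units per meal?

Demand slope: (302 − 292)/(12 − 14) = -5, so Qd = 362 − 5P.
Supply slope: (285 − 293)/(7 − 11) = 2, so Qs = 2P + 271.
Before the tax: set 362 − 5P = 2P + 271 → P* = 13, Q* = 297.
With the tax collected from producers, supply shifts: Qs = 2(P − 7) + 271.
Solving gives Q = 287 with consumers paying 15 and producers receiving 8 (the 7 wedge).
Burden on consumers: 2; on producers: 5. (They sum to 7.)
The less price-elastic side of the market bears the larger share of a per-unit tax.

Consumers bear 2 per meal; producers bear 5 per meal.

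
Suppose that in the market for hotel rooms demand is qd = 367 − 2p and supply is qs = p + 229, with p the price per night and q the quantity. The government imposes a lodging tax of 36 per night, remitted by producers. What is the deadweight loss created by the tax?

Without the tax, 367 − 2p = p + 229 gives 3p = 138, so p* = 46 and q* = 275.
With the tax collected from producers, supply shifts: qs = (p − 36) + 229.
New equilibrium: buyers pay 58, producers receive 22, q = 251. (Wedge: pb − ps = 36.)
Quantity falls by |ΔQ| = |275 − 251| = 24.
DWL = ½ · t · |ΔQ| = ½ · 36 · 24 = 432.

Deadweight loss = 432.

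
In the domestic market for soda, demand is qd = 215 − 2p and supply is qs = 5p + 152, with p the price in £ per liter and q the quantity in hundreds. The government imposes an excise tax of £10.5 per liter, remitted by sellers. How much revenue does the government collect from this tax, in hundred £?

Tax revenue = £1911 hundred.

Without the tax, 215 − 2p = 5p + 152 gives 7p = 63, so p* = £9 and q* = 197.
With the tax collected from sellers, supply shifts: qs = 5(p − 10.5) + 152.
Solving gives q = 182 with consumers paying £16.5 and sellers receiving £6 (the £10.5 wedge).
Revenue = t · Q = 10.5 · 182 = £1911.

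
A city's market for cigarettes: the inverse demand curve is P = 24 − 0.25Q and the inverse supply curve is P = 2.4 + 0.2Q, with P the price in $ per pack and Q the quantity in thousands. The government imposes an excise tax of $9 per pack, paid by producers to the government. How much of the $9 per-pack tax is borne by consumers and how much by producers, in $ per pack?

Rewrite in direct form: Qd = 96 − 4P and Qs = 5P − 12.
Before the tax: set 96 − 4P = 5P − 12 → P* = $12, Q* = 48.
With the tax collected from producers, supply shifts: Qs = 5(P − 9) − 12.
Solving gives Q = 28 with consumers paying $17 and producers receiving $8 (the $9 wedge).
Burden on consumers: $5; on producers: $4. (They sum to $9.)

Consumers bear $5 per pack; producers bear $4 per pack.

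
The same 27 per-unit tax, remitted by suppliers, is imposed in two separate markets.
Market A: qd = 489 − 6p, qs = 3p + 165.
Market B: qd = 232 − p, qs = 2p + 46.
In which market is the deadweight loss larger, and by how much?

Market A: pre-tax p* = 36, q* = 273; post-tax q = 219; deadweight loss = 729.
Market B: pre-tax p* = 62, q* = 170; post-tax q = 152; deadweight loss = 243.
Difference: 729 vs 243 → market A is larger by 486.

Market A, by 486.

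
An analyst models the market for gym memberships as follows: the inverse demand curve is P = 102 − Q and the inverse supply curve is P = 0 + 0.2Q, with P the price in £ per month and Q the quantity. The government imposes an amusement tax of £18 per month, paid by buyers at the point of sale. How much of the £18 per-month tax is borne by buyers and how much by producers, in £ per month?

Rewrite in direct form: Qd = 102 − P and Qs = 5P.
Without the tax, 102 − P = 5P gives 6P = 102, so P* = £17 and Q* = 85.
With the tax collected from buyers, demand (in seller-price terms) shifts: Qd = 102 − (P + 18).
Solving gives Q = 70 with buyers paying £32 and producers receiving £14 (the £18 wedge).
Burden on buyers: £15; on producers: £3. (They sum to £18.)
The less price-elastic side of the market bears the larger share of a per-unit tax.

Buyers bear £15 per month; producers bear £3 per month.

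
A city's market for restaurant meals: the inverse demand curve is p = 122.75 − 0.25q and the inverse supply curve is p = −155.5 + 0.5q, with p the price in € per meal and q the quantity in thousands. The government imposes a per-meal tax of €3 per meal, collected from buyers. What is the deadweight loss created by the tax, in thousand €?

Rewrite in direct form: qd = 491 − 4p and qs = 2p + 311.
Before the tax: set 491 − 4p = 2p + 311 → p* = €30, q* = 371.
With the tax collected from buyers, demand (in seller-price terms) shifts: qd = 491 − 4(p + 3).
New equilibrium: buyers pay €31, sellers receive €28, q = 367. (Wedge: pb − ps = 3.)
Quantity falls by |ΔQ| = |371 − 367| = 4.
DWL = ½ · t · |ΔQ| = ½ · 3 · 4 = €6.

Deadweight loss = €6 thousand.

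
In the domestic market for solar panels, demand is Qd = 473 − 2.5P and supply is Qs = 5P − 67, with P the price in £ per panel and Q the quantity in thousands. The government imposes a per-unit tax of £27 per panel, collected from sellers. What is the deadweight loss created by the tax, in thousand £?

Deadweight loss = £607.5 thousand.

Without the tax, 473 − 2.5P = 5P − 67 gives 7.5P = 540, so P* = £72 and Q* = 293.
With the tax collected from sellers, supply shifts: Qs = 5(P − 27) − 67.
Solving gives Q = 248 with consumers paying £90 and sellers receiving £63 (the £27 wedge).
Quantity falls by |ΔQ| = |293 − 248| = 45.
DWL = ½ · t · |ΔQ| = ½ · 27 · 45 = £607.5.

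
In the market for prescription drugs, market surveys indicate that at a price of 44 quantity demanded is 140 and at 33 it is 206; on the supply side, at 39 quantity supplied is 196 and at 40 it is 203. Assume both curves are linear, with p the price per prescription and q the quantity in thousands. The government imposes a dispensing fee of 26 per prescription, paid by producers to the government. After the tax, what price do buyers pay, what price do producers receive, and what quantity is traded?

Demand slope: (206 − 140)/(33 − 44) = -6, so qd = 404 − 6p.
Supply slope: (203 − 196)/(40 − 39) = 7, so qs = 7p − 77.
Before the tax: set 404 − 6p = 7p − 77 → p* = 37, q* = 182.
With the tax collected from producers, supply shifts: qs = 7(p − 26) − 77.
Solving gives q = 98 with buyers paying 51 and producers receiving 25 (the 26 wedge).
The less price-elastic side of the market bears the larger share of a per-unit tax.

Buyers pay 51; producers receive 25; quantity = 98.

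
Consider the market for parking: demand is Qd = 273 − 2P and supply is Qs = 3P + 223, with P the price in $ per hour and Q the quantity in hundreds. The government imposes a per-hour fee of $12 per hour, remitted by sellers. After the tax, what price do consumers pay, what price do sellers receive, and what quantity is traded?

Consumers pay $17.2; sellers receive $5.2; quantity = 238.6.

Without the tax, 273 − 2P = 3P + 223 gives 5P = 50, so P* = $10 and Q* = 253.
With the tax collected from sellers, supply shifts: Qs = 3(P − 12) + 223.
Solving gives Q = 238.6 with consumers paying $17.2 and sellers receiving $5.2 (the $12 wedge).
The less price-elastic side of the market bears the larger share of a per-unit tax.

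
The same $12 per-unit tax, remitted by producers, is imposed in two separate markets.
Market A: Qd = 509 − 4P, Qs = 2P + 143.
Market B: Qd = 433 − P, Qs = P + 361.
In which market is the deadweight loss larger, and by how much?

Market A: pre-tax P* = $61, Q* = 265; post-tax Q = 249; deadweight loss = $96.
Market B: pre-tax P* = $36, Q* = 397; post-tax Q = 391; deadweight loss = $36.
Difference: $96 vs $36 → market A is larger by $60.

Market A, by $60.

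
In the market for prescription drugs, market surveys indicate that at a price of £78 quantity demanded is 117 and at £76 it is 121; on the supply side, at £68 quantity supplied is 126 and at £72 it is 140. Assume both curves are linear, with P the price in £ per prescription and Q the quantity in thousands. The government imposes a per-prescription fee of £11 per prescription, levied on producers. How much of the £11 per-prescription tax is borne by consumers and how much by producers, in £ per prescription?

Consumers bear £7 per prescription; producers bear £4 per prescription.

Demand slope: (121 − 117)/(76 − 78) = -2, so Qd = 273 − 2P.
Supply slope: (140 − 126)/(72 − 68) = 3.5, so Qs = 3.5P − 112.
Without the tax, 273 − 2P = 3.5P − 112 gives 5.5P = 385, so P* = £70 and Q* = 133.
With the tax collected from producers, supply shifts: Qs = 3.5(P − 11) − 112.
New equilibrium: consumers pay £77, producers receive £66, Q = 119. (Wedge: Pb − Ps = 11.)
Burden on consumers: £7; on producers: £4. (They sum to £11.)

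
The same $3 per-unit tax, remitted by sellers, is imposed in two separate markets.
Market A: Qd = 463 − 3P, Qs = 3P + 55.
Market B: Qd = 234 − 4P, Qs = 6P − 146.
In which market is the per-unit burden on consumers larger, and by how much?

Market B, by $0.3.

Market A: pre-tax P* = $68, Q* = 259; post-tax Q = 254.5; per-unit burden on consumers = $1.5.
Market B: pre-tax P* = $38, Q* = 82; post-tax Q = 74.8; per-unit burden on consumers = $1.8.
Difference: $1.5 vs $1.8 → market B is larger by $0.3.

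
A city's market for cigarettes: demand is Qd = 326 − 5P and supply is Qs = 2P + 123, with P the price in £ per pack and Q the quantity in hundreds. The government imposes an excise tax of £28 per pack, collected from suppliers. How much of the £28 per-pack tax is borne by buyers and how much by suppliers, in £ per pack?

Before the tax: set 326 − 5P = 2P + 123 → P* = £29, Q* = 181.
With the tax collected from suppliers, supply shifts: Qs = 2(P − 28) + 123.
New equilibrium: buyers pay £37, suppliers receive £9, Q = 141. (Wedge: Pb − Ps = 28.)
Burden on buyers: £8; on suppliers: £20. (They sum to £28.)
The less price-elastic side of the market bears the larger share of a per-unit tax.

Buyers bear £8 per pack; suppliers bear £20 per pack.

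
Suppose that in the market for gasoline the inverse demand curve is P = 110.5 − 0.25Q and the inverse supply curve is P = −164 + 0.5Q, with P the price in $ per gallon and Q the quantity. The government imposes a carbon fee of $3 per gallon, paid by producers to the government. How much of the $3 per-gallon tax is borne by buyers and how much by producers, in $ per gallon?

Inverting to Q(P) form: Qd = 442 − 4P; Qs = 2P + 328.
Without the tax, 442 − 4P = 2P + 328 gives 6P = 114, so P* = $19 and Q* = 366.
With the tax collected from producers, supply shifts: Qs = 2(P − 3) + 328.
Solving gives Q = 362 with buyers paying $20 and producers receiving $17 (the $3 wedge).
Burden on buyers: $1; on producers: $2. (They sum to $3.)

Buyers bear $1 per gallon; producers bear $2 per gallon.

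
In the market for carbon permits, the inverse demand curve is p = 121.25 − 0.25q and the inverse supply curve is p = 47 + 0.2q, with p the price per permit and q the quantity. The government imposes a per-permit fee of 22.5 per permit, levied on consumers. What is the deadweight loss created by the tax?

Deadweight loss = 562.5.

Inverting to q(p) form: qd = 485 − 4p; qs = 5p − 235.
Without the tax, 485 − 4p = 5p − 235 gives 9p = 720, so p* = 80 and q* = 165.
With the tax collected from consumers, demand (in seller-price terms) shifts: qd = 485 − 4(p + 22.5).
New equilibrium: consumers pay 92.5, sellers receive 70, q = 115. (Wedge: pb − ps = 22.5.)
Quantity falls by |ΔQ| = |165 − 115| = 50.
DWL = ½ · t · |ΔQ| = ½ · 22.5 · 50 = 562.5.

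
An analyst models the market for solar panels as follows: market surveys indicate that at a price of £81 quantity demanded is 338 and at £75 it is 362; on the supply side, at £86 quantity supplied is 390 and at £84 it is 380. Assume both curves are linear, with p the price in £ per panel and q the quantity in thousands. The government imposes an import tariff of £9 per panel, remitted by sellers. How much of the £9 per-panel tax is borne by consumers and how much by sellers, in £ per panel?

Consumers bear £5 per panel; sellers bear £4 per panel.

Demand slope: (362 − 338)/(75 − 81) = -4, so qd = 662 − 4p.
Supply slope: (380 − 390)/(84 − 86) = 5, so qs = 5p − 40.
Before the tax: set 662 − 4p = 5p − 40 → p* = £78, q* = 350.
With the tax collected from sellers, supply shifts: qs = 5(p − 9) − 40.
New equilibrium: consumers pay £83, sellers receive £74, q = 330. (Wedge: pb − ps = 9.)
Burden on consumers: £5; on sellers: £4. (They sum to £9.)
The less price-elastic side of the market bears the larger share of a per-unit tax.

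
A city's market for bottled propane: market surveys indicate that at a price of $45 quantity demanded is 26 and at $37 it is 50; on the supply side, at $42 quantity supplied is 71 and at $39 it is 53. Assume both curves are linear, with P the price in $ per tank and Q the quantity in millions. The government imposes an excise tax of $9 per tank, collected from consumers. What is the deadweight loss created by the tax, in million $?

Deadweight loss = $81 million.

Demand slope: (50 − 26)/(37 − 45) = -3, so Qd = 161 − 3P.
Supply slope: (53 − 71)/(39 − 42) = 6, so Qs = 6P − 181.
Without the tax, 161 − 3P = 6P − 181 gives 9P = 342, so P* = $38 and Q* = 47.
With the tax collected from consumers, demand (in seller-price terms) shifts: Qd = 161 − 3(P + 9).
Solving gives Q = 29 with consumers paying $44 and suppliers receiving $35 (the $9 wedge).
Quantity falls by |ΔQ| = |47 − 29| = 18.
DWL = ½ · t · |ΔQ| = ½ · 9 · 18 = $81.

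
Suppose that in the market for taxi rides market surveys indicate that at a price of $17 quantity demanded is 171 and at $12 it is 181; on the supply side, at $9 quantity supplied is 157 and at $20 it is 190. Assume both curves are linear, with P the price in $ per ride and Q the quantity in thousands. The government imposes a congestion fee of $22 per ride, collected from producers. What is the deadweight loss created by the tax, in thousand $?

Deadweight loss = $290.4 thousand.

Demand slope: (181 − 171)/(12 − 17) = -2, so Qd = 205 − 2P.
Supply slope: (190 − 157)/(20 − 9) = 3, so Qs = 3P + 130.
Without the tax, 205 − 2P = 3P + 130 gives 5P = 75, so P* = $15 and Q* = 175.
With the tax collected from producers, supply shifts: Qs = 3(P − 22) + 130.
New equilibrium: consumers pay $28.2, producers receive $6.2, Q = 148.6. (Wedge: Pb − Ps = 22.)
Quantity falls by |ΔQ| = |175 − 148.6| = 26.4.
DWL = ½ · t · |ΔQ| = ½ · 22 · 26.4 = $290.4.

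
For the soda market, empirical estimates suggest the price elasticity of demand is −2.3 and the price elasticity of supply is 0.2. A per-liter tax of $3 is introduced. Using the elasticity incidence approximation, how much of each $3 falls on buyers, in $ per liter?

Incidence ratio: buyers' share ≈ εs / (εs + |εd|) = 0.2 / (0.2 + 2.3) = 0.08.
So buyers bear ≈ 0.08 × $3 = $0.24; producers bear $2.76.

Buyers bear ≈ $0.24 per liter.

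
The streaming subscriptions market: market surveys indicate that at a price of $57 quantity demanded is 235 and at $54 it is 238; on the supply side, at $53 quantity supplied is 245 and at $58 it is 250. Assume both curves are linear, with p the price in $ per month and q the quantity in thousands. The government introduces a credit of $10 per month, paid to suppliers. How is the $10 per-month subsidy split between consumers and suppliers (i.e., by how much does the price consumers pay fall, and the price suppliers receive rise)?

Consumers gain $5 per month; suppliers gain $5 per month.

Demand slope: (238 − 235)/(54 − 57) = -1, so qd = 292 − p.
Supply slope: (250 − 245)/(58 − 53) = 1, so qs = p + 192.
Without the subsidy, 292 − p = p + 192 gives 2p = 100, so p* = $50 and q* = 242.
With a per-unit subsidy paid to suppliers, each receives p + 10 per unit sold, so supply becomes qs = (p + 10) + 192.
Solving gives q = 247 with consumers paying $45 and suppliers receiving $55 (the $10 wedge).
Gain to consumers: $5; to suppliers: $5. (They sum to $10.)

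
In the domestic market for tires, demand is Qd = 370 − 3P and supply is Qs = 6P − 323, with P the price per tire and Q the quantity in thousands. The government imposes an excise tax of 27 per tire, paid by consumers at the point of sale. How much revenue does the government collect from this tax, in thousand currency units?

Without the tax, 370 − 3P = 6P − 323 gives 9P = 693, so P* = 77 and Q* = 139.
With the tax collected from consumers, demand (in seller-price terms) shifts: Qd = 370 − 3(P + 27).
Solving gives Q = 85 with consumers paying 95 and producers receiving 68 (the 27 wedge).
Revenue = t · Q = 27 · 85 = 2295.

Tax revenue = 2295 thousand.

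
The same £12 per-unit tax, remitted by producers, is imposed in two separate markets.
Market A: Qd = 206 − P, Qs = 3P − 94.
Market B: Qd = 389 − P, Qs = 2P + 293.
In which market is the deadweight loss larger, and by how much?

Market A: pre-tax P* = £75, Q* = 131; post-tax Q = 122; deadweight loss = £54.
Market B: pre-tax P* = £32, Q* = 357; post-tax Q = 349; deadweight loss = £48.
Difference: £54 vs £48 → market A is larger by £6.

Market A, by £6.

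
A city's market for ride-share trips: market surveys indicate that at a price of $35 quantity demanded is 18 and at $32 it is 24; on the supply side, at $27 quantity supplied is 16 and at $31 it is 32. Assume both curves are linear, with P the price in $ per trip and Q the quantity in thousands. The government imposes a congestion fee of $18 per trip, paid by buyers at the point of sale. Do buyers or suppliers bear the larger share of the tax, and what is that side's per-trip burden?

Demand slope: (24 − 18)/(32 − 35) = -2, so Qd = 88 − 2P.
Supply slope: (32 − 16)/(31 − 27) = 4, so Qs = 4P − 92.
Without the tax, 88 − 2P = 4P − 92 gives 6P = 180, so P* = $30 and Q* = 28.
With the tax collected from buyers, demand (in seller-price terms) shifts: Qd = 88 − 2(P + 18).
Solving gives Q = 4 with buyers paying $42 and suppliers receiving $24 (the $18 wedge).
Per-trip burden: buyers $12, suppliers $6.
Buyers take the larger share because demand is less price-elastic here (demand slope 2 vs supply slope 4).

Buyers bear the larger share: $12 per trip.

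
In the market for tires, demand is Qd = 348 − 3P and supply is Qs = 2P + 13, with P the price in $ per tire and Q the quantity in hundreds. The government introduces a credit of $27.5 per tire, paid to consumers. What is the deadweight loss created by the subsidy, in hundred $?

Without the subsidy, 348 − 3P = 2P + 13 gives 5P = 335, so P* = $67 and Q* = 147.
With a per-unit subsidy paid to consumers, each effectively pays P − 27.5, so demand becomes Qd = 348 − 3(P − 27.5).
Solving gives Q = 180 with consumers paying $56 and sellers receiving $83.5 (the $27.5 wedge).
Quantity rises by |ΔQ| = |147 − 180| = 33.
DWL = ½ · t · |ΔQ| = ½ · 27.5 · 33 = $453.75.

Deadweight loss = $453.75 hundred.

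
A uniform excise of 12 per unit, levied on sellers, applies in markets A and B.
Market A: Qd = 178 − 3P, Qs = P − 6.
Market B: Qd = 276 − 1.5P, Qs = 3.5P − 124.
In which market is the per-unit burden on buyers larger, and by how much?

Market B, by 5.4.

Market A: pre-tax P* = 46, Q* = 40; post-tax Q = 31; per-unit burden on buyers = 3.
Market B: pre-tax P* = 80, Q* = 156; post-tax Q = 143.4; per-unit burden on buyers = 8.4.
Difference: 3 vs 8.4 → market B is larger by 5.4.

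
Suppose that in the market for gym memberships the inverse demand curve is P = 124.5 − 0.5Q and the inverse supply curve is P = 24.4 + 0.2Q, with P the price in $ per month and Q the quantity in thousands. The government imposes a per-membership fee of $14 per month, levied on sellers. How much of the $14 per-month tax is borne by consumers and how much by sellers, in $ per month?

Inverting to Q(P) form: Qd = 249 − 2P; Qs = 5P − 122.
Without the tax, 249 − 2P = 5P − 122 gives 7P = 371, so P* = $53 and Q* = 143.
With the tax collected from sellers, supply shifts: Qs = 5(P − 14) − 122.
New equilibrium: consumers pay $63, sellers receive $49, Q = 123. (Wedge: Pb − Ps = 14.)
Burden on consumers: $10; on sellers: $4. (They sum to $14.)

Consumers bear $10 per month; sellers bear $4 per month.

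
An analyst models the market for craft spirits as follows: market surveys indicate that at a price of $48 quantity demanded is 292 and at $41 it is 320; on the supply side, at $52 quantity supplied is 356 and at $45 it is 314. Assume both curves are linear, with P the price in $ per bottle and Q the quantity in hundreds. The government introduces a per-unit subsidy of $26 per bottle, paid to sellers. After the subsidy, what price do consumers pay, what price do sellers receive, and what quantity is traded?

Consumers pay $28.4; sellers receive $54.4; quantity = 370.4.

Demand slope: (320 − 292)/(41 − 48) = -4, so Qd = 484 − 4P.
Supply slope: (314 − 356)/(45 − 52) = 6, so Qs = 6P + 44.
Without the subsidy, 484 − 4P = 6P + 44 gives 10P = 440, so P* = $44 and Q* = 308.
With a per-unit subsidy paid to sellers, each receives P + 26 per unit sold, so supply becomes Qs = 6(P + 26) + 44.
New equilibrium: consumers pay $28.4, sellers receive $54.4, Q = 370.4. (Wedge: Pb − Ps = −26.)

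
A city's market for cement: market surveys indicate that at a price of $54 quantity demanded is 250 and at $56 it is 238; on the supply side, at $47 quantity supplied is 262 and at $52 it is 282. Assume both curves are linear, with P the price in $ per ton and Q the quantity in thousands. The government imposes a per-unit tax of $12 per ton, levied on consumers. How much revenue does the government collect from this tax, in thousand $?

Demand slope: (238 − 250)/(56 − 54) = -6, so Qd = 574 − 6P.
Supply slope: (282 − 262)/(52 − 47) = 4, so Qs = 4P + 74.
Without the tax, 574 − 6P = 4P + 74 gives 10P = 500, so P* = $50 and Q* = 274.
With the tax collected from consumers, demand (in seller-price terms) shifts: Qd = 574 − 6(P + 12).
New equilibrium: consumers pay $54.8, sellers receive $42.8, Q = 245.2. (Wedge: Pb − Ps = 12.)
Revenue = t · Q = 12 · 245.2 = $2942.4.

Tax revenue = $2942.4 thousand.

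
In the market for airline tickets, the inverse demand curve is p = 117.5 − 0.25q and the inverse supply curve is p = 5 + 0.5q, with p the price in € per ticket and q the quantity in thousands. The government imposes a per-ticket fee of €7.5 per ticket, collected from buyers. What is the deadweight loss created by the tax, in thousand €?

Rewrite in direct form: qd = 470 − 4p and qs = 2p − 10.
Without the tax, 470 − 4p = 2p − 10 gives 6p = 480, so p* = €80 and q* = 150.
With the tax collected from buyers, demand (in seller-price terms) shifts: qd = 470 − 4(p + 7.5).
Solving gives q = 140 with buyers paying €82.5 and producers receiving €75 (the €7.5 wedge).
Quantity falls by |ΔQ| = |150 − 140| = 10.
DWL = ½ · t · |ΔQ| = ½ · 7.5 · 10 = €37.5.

Deadweight loss = €37.5 thousand.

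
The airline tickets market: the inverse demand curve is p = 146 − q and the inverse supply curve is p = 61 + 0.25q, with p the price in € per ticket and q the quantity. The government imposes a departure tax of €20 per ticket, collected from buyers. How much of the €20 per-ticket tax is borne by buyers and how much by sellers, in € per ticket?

Buyers bear €16 per ticket; sellers bear €4 per ticket.

Rewrite in direct form: qd = 146 − p and qs = 4p − 244.
Before the tax: set 146 − p = 4p − 244 → p* = €78, q* = 68.
With the tax collected from buyers, demand (in seller-price terms) shifts: qd = 146 − (p + 20).
New equilibrium: buyers pay €94, sellers receive €74, q = 52. (Wedge: pb − ps = 20.)
Burden on buyers: €16; on sellers: €4. (They sum to €20.)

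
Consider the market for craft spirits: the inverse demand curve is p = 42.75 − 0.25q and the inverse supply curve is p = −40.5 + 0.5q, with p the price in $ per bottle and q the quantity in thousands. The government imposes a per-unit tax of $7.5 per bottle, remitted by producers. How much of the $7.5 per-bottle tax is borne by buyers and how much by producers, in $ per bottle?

Buyers bear $2.5 per bottle; producers bear $5 per bottle.

Inverting to q(p) form: qd = 171 − 4p; qs = 2p + 81.
Before the tax: set 171 − 4p = 2p + 81 → p* = $15, q* = 111.
With the tax collected from producers, supply shifts: qs = 2(p − 7.5) + 81.
New equilibrium: buyers pay $17.5, producers receive $10, q = 101. (Wedge: pb − ps = 7.5.)
Burden on buyers: $2.5; on producers: $5. (They sum to $7.5.)
The less price-elastic side of the market bears the larger share of a per-unit tax.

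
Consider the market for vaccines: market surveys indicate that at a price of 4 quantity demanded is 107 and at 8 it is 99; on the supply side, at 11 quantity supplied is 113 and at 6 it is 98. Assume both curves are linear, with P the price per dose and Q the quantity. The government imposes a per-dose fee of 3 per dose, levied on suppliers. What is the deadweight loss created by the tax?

Deadweight loss = 5.4.

Demand slope: (99 − 107)/(8 − 4) = -2, so Qd = 115 − 2P.
Supply slope: (98 − 113)/(6 − 11) = 3, so Qs = 3P + 80.
Before the tax: set 115 − 2P = 3P + 80 → P* = 7, Q* = 101.
With the tax collected from suppliers, supply shifts: Qs = 3(P − 3) + 80.
Solving gives Q = 97.4 with buyers paying 8.8 and suppliers receiving 5.8 (the 3 wedge).
Quantity falls by |ΔQ| = |101 − 97.4| = 3.6.
DWL = ½ · t · |ΔQ| = ½ · 3 · 3.6 = 5.4.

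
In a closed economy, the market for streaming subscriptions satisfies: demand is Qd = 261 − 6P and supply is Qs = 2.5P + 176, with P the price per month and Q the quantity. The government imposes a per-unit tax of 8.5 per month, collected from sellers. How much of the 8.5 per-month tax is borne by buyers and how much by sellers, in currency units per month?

Without the tax, 261 − 6P = 2.5P + 176 gives 8.5P = 85, so P* = 10 and Q* = 201.
With the tax collected from sellers, supply shifts: Qs = 2.5(P − 8.5) + 176.
Solving gives Q = 186 with buyers paying 12.5 and sellers receiving 4 (the 8.5 wedge).
Burden on buyers: 2.5; on sellers: 6. (They sum to 8.5.)
The less price-elastic side of the market bears the larger share of a per-unit tax.

Buyers bear 2.5 per month; sellers bear 6 per month.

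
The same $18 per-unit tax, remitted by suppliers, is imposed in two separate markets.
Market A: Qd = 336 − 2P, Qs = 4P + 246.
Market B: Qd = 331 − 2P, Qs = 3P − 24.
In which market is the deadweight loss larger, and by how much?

Market A: pre-tax P* = $15, Q* = 306; post-tax Q = 282; deadweight loss = $216.
Market B: pre-tax P* = $71, Q* = 189; post-tax Q = 167.4; deadweight loss = $194.4.
Difference: $216 vs $194.4 → market A is larger by $21.6.

Market A, by $21.6.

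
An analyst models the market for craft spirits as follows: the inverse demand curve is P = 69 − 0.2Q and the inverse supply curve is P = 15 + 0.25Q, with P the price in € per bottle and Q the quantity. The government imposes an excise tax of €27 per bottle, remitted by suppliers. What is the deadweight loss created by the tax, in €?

Deadweight loss = €810.

Rewrite in direct form: Qd = 345 − 5P and Qs = 4P − 60.
Without the tax, 345 − 5P = 4P − 60 gives 9P = 405, so P* = €45 and Q* = 120.
With the tax collected from suppliers, supply shifts: Qs = 4(P − 27) − 60.
Solving gives Q = 60 with consumers paying €57 and suppliers receiving €30 (the €27 wedge).
Quantity falls by |ΔQ| = |120 − 60| = 60.
DWL = ½ · t · |ΔQ| = ½ · 27 · 60 = €810.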